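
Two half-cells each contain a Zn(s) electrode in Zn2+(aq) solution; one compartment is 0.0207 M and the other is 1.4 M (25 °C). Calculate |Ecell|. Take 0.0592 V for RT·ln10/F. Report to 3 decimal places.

For a concentration cell E°cell = 0, since both electrodes use the same couple.
The compartment with the higher Zn2+(aq) concentration (1.4 M) acts as the cathode; ions are reduced there and produced at the dilute (0.0207 M) anode.
With n = 2, Ecell = −(0.0592/2)·log([dilute]/[conc]) = −(0.0592/2)·log(0.0207/1.4) = +0.054 V.

0.054 V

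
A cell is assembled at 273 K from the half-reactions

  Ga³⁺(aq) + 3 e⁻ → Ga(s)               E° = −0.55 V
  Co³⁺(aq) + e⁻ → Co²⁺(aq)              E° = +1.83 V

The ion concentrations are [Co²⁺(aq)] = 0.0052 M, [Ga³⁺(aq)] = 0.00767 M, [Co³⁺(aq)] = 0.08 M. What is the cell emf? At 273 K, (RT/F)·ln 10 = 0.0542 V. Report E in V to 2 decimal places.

+2.48 V

Since E°(Co³⁺/Co²⁺) > E°(Ga³⁺/Ga), Co³⁺/Co²⁺ serves as the cathode.
E°cell = +1.83 − (−0.55) = +2.38 V, with n = 3 electrons transferred.
For the overall reaction 3 Co³⁺(aq) + Ga(s) → 3 Co²⁺(aq) + Ga³⁺(aq), Q = ([Co²⁺(aq)]^3·[Ga³⁺(aq)]) / [Co³⁺(aq)]^3 = 2.11×10^−6, giving log Q = −5.676.
E = E° − (0.0542/n)·log Q = +2.38 − (0.0542/3)(−5.676) = +2.48 V.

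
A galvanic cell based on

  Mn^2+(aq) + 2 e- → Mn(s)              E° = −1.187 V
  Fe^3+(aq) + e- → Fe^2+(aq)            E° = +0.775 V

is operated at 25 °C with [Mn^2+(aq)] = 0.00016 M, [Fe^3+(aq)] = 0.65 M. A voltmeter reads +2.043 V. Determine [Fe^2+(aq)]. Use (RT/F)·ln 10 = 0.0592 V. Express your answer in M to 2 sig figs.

2.2 M

Fe³⁺/Fe²⁺ is the cathode (higher E°); E°cell = +0.775 − (−1.187) = +1.962 V with n = 2.
Since E = E° − (0.0592/n)·log Q, log Q = n(E° − E)/0.0592 = −2.736.
Balancing electrons gives 2 Fe^3+(aq) + Mn(s) → 2 Fe^2+(aq) + Mn^2+(aq); thus Q = ([Fe^2+(aq)]^2·[Mn^2+(aq)]) / [Fe^3+(aq)]^2.
Substituting the known concentrations and solving, log [Fe^2+(aq)] = 0.343 and [Fe^2+(aq)] = 2.2 M.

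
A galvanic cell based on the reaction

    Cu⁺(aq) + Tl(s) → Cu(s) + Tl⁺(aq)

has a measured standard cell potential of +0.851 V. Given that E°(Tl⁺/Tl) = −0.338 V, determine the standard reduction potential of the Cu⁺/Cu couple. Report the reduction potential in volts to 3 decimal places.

In the reaction as written the Cu⁺/Cu couple is reduced (cathode) and Tl⁺/Tl is oxidized (anode), so E°cell = E°(Cu⁺/Cu) − E°(Tl⁺/Tl).
E°(Cu⁺/Cu) = E°cell + E°(anode) = +0.851 + (−0.338) = +0.513 V.

+0.513 V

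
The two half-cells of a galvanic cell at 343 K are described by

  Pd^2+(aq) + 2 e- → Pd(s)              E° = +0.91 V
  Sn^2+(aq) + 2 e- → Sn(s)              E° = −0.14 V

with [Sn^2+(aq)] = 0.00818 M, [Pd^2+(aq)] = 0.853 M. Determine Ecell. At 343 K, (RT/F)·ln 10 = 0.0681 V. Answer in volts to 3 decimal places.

+1.119 V

Since E°(Pd²⁺/Pd) > E°(Sn²⁺/Sn), Pd²⁺/Pd serves as the cathode.
The standard potential is +0.91 − (−0.14) = +1.05 V and the balanced reaction transfers n = 2 electrons.
For the overall reaction Pd^2+(aq) + Sn(s) → Pd(s) + Sn^2+(aq), Q = [Sn^2+(aq)] / [Pd^2+(aq)] = 0.00959, giving log Q = −2.018.
E = E° − (0.0681/n)·log Q = +1.05 − (0.0681/2)(−2.018) = +1.119 V.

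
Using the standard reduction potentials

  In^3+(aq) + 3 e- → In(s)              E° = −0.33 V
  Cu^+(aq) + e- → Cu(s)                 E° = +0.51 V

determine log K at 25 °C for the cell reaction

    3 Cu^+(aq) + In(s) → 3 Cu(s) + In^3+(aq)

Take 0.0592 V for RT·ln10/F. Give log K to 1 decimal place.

The Cu⁺/Cu couple is reduced (cathode); E°cell = +0.51 − (−0.33) = +0.84 V with n = 3.
At equilibrium E = 0, so log K = nE°cell / 0.0592 = (3)(+0.84) / 0.0592 = 42.6.

log K = 42.6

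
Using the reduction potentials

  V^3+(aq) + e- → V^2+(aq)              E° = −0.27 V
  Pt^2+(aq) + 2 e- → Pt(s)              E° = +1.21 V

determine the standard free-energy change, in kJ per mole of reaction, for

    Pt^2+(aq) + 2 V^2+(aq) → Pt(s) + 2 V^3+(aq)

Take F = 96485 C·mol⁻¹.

In the reaction as written Pt^2+(aq) is reduced, so the Pt²⁺/Pt couple is the cathode and V³⁺/V²⁺ is the anode.
E°cell = +1.21 − (−0.27) = +1.48 V; balancing electrons gives n = 2.
ΔG° = −nFE°cell = −(2)(96485)(+1.48) J/mol = −286 kJ/mol.

−286 kJ/mol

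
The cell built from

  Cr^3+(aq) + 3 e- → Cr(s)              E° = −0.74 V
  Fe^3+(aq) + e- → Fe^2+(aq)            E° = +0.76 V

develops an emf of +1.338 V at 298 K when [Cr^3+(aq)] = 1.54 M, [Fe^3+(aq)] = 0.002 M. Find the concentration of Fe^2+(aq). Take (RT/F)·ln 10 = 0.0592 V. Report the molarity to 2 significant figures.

0.94 M

With Fe³⁺/Fe²⁺ at the cathode and Cr³⁺/Cr at the anode, E°cell = +0.76 − (−0.74) = +1.50 V (n = 3).
Since E = E° − (0.0592/n)·log Q, log Q = n(E° − E)/0.0592 = 8.209.
For 3 Fe^3+(aq) + Cr(s) → 3 Fe^2+(aq) + Cr^3+(aq), the reaction quotient is Q = ([Fe^2+(aq)]^3·[Cr^3+(aq)]) / [Fe^3+(aq)]^3.
Substituting the known concentrations and solving, log [Fe^2+(aq)] = −0.025 and [Fe^2+(aq)] = 0.94 M.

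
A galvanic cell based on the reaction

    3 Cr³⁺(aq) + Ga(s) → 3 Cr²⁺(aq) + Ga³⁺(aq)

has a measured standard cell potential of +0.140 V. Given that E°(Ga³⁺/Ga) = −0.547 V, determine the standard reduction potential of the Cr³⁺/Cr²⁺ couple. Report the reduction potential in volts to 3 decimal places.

−0.407 V

In the reaction as written the Cr³⁺/Cr²⁺ couple is reduced (cathode) and Ga³⁺/Ga is oxidized (anode), so E°cell = E°(Cr³⁺/Cr²⁺) − E°(Ga³⁺/Ga).
E°(Cr³⁺/Cr²⁺) = E°cell + E°(anode) = +0.140 + (−0.547) = −0.407 V.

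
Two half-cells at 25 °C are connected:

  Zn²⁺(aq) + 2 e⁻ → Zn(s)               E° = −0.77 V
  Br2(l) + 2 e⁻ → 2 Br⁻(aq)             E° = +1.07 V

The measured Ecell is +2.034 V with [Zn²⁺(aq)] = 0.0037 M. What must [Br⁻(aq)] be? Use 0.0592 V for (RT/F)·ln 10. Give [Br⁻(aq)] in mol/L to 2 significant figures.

With Br₂/Br⁻ at the cathode and Zn²⁺/Zn at the anode, E°cell = +1.07 − (−0.77) = +1.84 V (n = 2).
From the Nernst equation, log Q = n(E° − E)/0.0592 = 2·(+1.84 − (+2.034))/0.0592 = −6.554.
For Br2(l) + Zn(s) → 2 Br⁻(aq) + Zn²⁺(aq), the reaction quotient is Q = [Br⁻(aq)]^2·[Zn²⁺(aq)].
Isolating [Br⁻(aq)] in Q = 10^{−6.554} yields log [Br⁻(aq)] = −2.061, i.e. 0.0087 M.

0.0087 M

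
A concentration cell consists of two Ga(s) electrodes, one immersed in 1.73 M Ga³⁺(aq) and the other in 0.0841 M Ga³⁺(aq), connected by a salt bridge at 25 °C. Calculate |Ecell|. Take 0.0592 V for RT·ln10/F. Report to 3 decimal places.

0.026 V

For a concentration cell E°cell = 0, since both electrodes use the same couple.
The compartment with the higher Ga³⁺(aq) concentration (1.73 M) acts as the cathode; ions are reduced there and produced at the dilute (0.0841 M) anode.
With n = 3, Ecell = −(0.0592/3)·log([dilute]/[conc]) = −(0.0592/3)·log(0.0841/1.73) = +0.026 V.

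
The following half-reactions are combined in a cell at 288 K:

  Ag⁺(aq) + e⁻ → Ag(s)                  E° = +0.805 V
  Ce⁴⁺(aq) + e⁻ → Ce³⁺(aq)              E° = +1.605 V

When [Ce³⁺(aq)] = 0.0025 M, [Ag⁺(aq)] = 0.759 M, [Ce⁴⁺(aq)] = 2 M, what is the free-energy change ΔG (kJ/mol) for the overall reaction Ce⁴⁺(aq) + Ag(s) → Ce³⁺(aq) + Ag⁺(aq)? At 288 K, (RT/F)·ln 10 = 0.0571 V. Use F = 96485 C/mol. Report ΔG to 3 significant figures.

E°cell = +1.605 − (+0.805) = +0.800 V; the balanced reaction transfers n = 1 electron.
The reaction quotient is ([Ce³⁺(aq)]·[Ag⁺(aq)]) / [Ce⁴⁺(aq)] = 0.000949; by Nernst, E = +0.800 − (0.0571/1)(−3.023) = +0.9726 V.
Finally ΔG = −nFE = −(1)(96485 C/mol)(+0.9726 V) = −93.8 kJ/mol.

−93.8 kJ/mol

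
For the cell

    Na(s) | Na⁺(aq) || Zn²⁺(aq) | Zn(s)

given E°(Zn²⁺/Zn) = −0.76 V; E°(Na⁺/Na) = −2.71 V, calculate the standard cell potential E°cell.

+1.95 V

By convention the left-hand electrode in cell notation is the anode (oxidation) and the right-hand electrode is the cathode (reduction).
E°cell = E°(right) − E°(left) = −0.76 − (−2.71) = +1.95 V.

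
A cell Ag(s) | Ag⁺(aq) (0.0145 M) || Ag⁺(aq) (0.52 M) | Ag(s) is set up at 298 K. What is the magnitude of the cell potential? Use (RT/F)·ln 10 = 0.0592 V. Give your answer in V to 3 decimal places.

For a concentration cell E°cell = 0, since both electrodes use the same couple.
The compartment with the higher Ag⁺(aq) concentration (0.52 M) acts as the cathode; ions are reduced there and produced at the dilute (0.0145 M) anode.
With n = 1, Ecell = −(0.0592/1)·log([dilute]/[conc]) = −(0.0592/1)·log(0.0145/0.52) = +0.092 V.

0.092 V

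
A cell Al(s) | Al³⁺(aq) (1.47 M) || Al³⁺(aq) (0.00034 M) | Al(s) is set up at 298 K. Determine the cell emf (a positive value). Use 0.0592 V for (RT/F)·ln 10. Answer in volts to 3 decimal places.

For a concentration cell E°cell = 0, since both electrodes use the same couple.
The compartment with the higher Al³⁺(aq) concentration (1.47 M) acts as the cathode; ions are reduced there and produced at the dilute (0.00034 M) anode.
With n = 3, Ecell = −(0.0592/3)·log([dilute]/[conc]) = −(0.0592/3)·log(0.00034/1.47) = +0.072 V.

0.072 V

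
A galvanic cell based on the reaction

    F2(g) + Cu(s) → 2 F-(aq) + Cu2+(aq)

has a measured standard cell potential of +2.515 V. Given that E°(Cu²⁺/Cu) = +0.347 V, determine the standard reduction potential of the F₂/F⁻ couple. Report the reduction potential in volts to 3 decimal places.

In the reaction as written the F₂/F⁻ couple is reduced (cathode) and Cu²⁺/Cu is oxidized (anode), so E°cell = E°(F₂/F⁻) − E°(Cu²⁺/Cu).
E°(F₂/F⁻) = E°cell + E°(anode) = +2.515 + (+0.347) = +2.862 V.

+2.862 V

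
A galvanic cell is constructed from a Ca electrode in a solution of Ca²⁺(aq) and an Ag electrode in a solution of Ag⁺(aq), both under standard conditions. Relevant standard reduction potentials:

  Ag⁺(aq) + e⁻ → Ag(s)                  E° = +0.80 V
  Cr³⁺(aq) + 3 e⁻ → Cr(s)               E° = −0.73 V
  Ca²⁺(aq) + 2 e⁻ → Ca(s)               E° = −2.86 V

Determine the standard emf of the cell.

+3.66 V

The Ag⁺/Ag couple has the higher E°, so Ag ion is reduced (cathode) and Ca is oxidized (anode).
E°cell = E°(cathode) − E°(anode) = +0.80 − (−2.86) = +3.66 V.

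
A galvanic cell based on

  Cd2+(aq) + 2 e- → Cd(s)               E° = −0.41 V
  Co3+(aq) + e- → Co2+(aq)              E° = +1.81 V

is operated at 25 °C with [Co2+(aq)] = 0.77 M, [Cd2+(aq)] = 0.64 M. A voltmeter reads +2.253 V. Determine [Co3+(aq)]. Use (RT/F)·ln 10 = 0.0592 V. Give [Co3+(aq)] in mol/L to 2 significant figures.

2.2 M

With Co³⁺/Co²⁺ at the cathode and Cd²⁺/Cd at the anode, E°cell = +1.81 − (−0.41) = +2.22 V (n = 2).
From the Nernst equation, log Q = n(E° − E)/0.0592 = 2·(+2.22 − (+2.253))/0.0592 = −1.115.
For 2 Co3+(aq) + Cd(s) → 2 Co2+(aq) + Cd2+(aq), the reaction quotient is Q = ([Co2+(aq)]^2·[Cd2+(aq)]) / [Co3+(aq)]^2.
Solving for the unknown gives log [Co3+(aq)] = 0.347, so [Co3+(aq)] ≈ 2.2 M.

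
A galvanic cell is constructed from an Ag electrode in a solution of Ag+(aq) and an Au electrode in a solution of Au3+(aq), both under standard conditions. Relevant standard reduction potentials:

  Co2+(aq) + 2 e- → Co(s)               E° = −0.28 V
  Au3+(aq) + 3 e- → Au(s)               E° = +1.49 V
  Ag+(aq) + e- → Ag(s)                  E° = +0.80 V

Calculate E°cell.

Of the two couples in this cell, the one with the more positive reduction potential is reduced at the cathode: here that is Au³⁺/Au (+1.49 V); Ag⁺/Ag (+0.80 V) is the anode.
E°cell = E°(cathode) − E°(anode) = +1.49 − (+0.80) = +0.69 V.

+0.69 V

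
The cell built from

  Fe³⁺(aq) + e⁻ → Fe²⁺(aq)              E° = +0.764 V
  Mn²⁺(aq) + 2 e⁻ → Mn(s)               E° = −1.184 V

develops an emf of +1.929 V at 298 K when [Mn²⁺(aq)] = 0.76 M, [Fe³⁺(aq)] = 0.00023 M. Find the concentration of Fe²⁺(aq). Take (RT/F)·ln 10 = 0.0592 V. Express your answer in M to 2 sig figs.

Fe³⁺/Fe²⁺ is the cathode (higher E°); E°cell = +0.764 − (−1.184) = +1.948 V with n = 2.
From the Nernst equation, log Q = n(E° − E)/0.0592 = 2·(+1.948 − (+1.929))/0.0592 = 0.642.
For 2 Fe³⁺(aq) + Mn(s) → 2 Fe²⁺(aq) + Mn²⁺(aq), the reaction quotient is Q = ([Fe²⁺(aq)]^2·[Mn²⁺(aq)]) / [Fe³⁺(aq)]^2.
Solving for the unknown gives log [Fe²⁺(aq)] = −3.258, so [Fe²⁺(aq)] ≈ 0.00055 M.

0.00055 M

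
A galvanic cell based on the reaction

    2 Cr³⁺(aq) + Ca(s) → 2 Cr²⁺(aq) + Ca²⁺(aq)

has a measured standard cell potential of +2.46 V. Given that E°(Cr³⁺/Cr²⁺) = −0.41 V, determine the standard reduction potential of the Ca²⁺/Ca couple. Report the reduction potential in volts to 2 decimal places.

In the reaction as written the Cr³⁺/Cr²⁺ couple is reduced (cathode) and Ca²⁺/Ca is oxidized (anode), so E°cell = E°(Cr³⁺/Cr²⁺) − E°(Ca²⁺/Ca).
E°(Ca²⁺/Ca) = E°(cathode) − E°cell = −0.41 − (+2.46) = −2.87 V.

−2.87 V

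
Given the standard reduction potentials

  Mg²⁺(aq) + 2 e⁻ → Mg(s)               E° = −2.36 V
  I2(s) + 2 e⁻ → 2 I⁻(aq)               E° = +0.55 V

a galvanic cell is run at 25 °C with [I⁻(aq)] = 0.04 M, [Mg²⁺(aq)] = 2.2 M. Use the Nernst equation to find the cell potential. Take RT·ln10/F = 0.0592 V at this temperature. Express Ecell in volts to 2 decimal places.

+2.98 V

The I₂/I⁻ couple has the more positive E°, so it is the cathode; Mg²⁺/Mg is the anode.
E°cell = +0.55 − (−2.36) = +2.91 V, with n = 2 electrons transferred.
For the overall reaction I2(s) + Mg(s) → 2 I⁻(aq) + Mg²⁺(aq), Q = [I⁻(aq)]^2·[Mg²⁺(aq)] = 0.00352, giving log Q = −2.453.
Applying E = E° − (RT ln10/nF)·log Q gives +2.91 − (0.0592/2)(−2.453) = +2.98 V.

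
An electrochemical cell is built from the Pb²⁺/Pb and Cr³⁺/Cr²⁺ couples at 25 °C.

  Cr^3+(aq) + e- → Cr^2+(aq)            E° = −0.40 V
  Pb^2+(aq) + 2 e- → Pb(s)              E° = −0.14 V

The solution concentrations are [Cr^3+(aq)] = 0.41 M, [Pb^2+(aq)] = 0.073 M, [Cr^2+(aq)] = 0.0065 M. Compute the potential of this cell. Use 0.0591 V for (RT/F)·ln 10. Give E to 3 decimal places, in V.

Pb²⁺/Pb is reduced (cathode, E° = −0.14 V) and Cr³⁺/Cr²⁺ is oxidized (anode).
E°cell = E°cat − E°an = −0.14 − (−0.40) = +0.26 V; n = 2.
For the overall reaction Pb^2+(aq) + 2 Cr^2+(aq) → Pb(s) + 2 Cr^3+(aq), Q = [Cr^3+(aq)]^2 / ([Pb^2+(aq)]·[Cr^2+(aq)]^2) = 5.45×10^4, giving log Q = 4.736.
E = E° − (0.0591/n)·log Q = +0.26 − (0.0591/2)(4.736) = +0.120 V.

+0.120 V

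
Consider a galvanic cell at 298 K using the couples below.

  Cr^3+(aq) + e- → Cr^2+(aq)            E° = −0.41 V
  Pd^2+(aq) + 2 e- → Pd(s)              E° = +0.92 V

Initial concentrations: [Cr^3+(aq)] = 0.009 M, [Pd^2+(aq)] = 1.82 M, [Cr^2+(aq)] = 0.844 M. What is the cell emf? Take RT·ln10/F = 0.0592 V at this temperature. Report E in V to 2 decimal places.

Since E°(Pd²⁺/Pd) > E°(Cr³⁺/Cr²⁺), Pd²⁺/Pd serves as the cathode.
E°cell = +0.92 − (−0.41) = +1.33 V, with n = 2 electrons transferred.
The balanced reaction is Pd^2+(aq) + 2 Cr^2+(aq) → Pd(s) + 2 Cr^3+(aq), so Q = [Cr^3+(aq)]^2 / ([Pd^2+(aq)]·[Cr^2+(aq)]^2) = 6.25×10^−5 and log Q = −4.204.
By the Nernst equation, E = +1.33 − (0.0592/2)·(−4.204) = +1.45 V.

+1.45 V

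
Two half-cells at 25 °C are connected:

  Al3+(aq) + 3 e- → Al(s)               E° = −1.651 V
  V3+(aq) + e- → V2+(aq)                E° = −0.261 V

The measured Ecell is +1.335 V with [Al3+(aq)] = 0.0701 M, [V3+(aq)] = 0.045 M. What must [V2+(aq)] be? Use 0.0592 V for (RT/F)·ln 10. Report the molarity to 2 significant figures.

0.93 M

V³⁺/V²⁺ is the cathode (higher E°); E°cell = −0.261 − (−1.651) = +1.390 V with n = 3.
From the Nernst equation, log Q = n(E° − E)/0.0592 = 3·(+1.390 − (+1.335))/0.0592 = 2.787.
Balancing electrons gives 3 V3+(aq) + Al(s) → 3 V2+(aq) + Al3+(aq); thus Q = ([V2+(aq)]^3·[Al3+(aq)]) / [V3+(aq)]^3.
Solving for the unknown gives log [V2+(aq)] = −0.033, so [V2+(aq)] ≈ 0.93 M.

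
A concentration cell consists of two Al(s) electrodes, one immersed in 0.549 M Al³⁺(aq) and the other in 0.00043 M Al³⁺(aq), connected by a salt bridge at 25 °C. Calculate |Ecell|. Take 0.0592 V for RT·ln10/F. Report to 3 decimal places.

For a concentration cell E°cell = 0, since both electrodes use the same couple.
The compartment with the higher Al³⁺(aq) concentration (0.549 M) acts as the cathode; ions are reduced there and produced at the dilute (0.00043 M) anode.
With n = 3, Ecell = −(0.0592/3)·log([dilute]/[conc]) = −(0.0592/3)·log(0.00043/0.549) = +0.061 V.

0.061 V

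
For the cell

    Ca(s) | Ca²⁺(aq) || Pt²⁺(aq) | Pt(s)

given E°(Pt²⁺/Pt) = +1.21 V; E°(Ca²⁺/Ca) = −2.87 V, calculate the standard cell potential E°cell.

By convention the left-hand electrode in cell notation is the anode (oxidation) and the right-hand electrode is the cathode (reduction).
E°cell = E°(right) − E°(left) = +1.21 − (−2.87) = +4.08 V.

+4.08 V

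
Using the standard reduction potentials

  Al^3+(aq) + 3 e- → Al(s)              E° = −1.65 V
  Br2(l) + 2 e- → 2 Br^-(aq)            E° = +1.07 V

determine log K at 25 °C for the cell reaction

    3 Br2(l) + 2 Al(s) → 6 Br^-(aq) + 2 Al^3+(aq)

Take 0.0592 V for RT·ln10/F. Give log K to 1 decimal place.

log K = 275.7

The Br₂/Br⁻ couple is reduced (cathode); E°cell = +1.07 − (−1.65) = +2.72 V with n = 6.
At equilibrium E = 0, so log K = nE°cell / 0.0592 = (6)(+2.72) / 0.0592 = 275.7.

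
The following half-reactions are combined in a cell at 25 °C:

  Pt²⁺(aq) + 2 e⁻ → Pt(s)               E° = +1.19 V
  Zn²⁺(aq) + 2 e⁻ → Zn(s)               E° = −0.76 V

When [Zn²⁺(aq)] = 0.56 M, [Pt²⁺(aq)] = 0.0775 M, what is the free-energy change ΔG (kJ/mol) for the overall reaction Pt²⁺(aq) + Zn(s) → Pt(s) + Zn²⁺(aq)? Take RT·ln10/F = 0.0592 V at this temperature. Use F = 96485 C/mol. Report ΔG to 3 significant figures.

With Pt²⁺/Pt reduced at the cathode, E°cell = +1.19 − (−0.76) = +1.95 V and n = 2.
The reaction quotient is [Zn²⁺(aq)] / [Pt²⁺(aq)] = 7.23; by Nernst, E = +1.95 − (0.0592/2)(0.859) = +1.9246 V.
Finally ΔG = −nFE = −(2)(96485 C/mol)(+1.9246 V) = −371 kJ/mol.

−371 kJ/mol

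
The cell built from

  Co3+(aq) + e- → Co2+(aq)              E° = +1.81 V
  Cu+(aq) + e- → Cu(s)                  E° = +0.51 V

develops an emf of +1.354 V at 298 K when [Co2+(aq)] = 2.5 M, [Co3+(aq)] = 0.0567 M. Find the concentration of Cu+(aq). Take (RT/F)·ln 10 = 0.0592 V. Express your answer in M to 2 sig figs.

Co³⁺/Co²⁺ is the cathode (higher E°); E°cell = +1.81 − (+0.51) = +1.30 V with n = 1.
From the Nernst equation, log Q = n(E° − E)/0.0592 = 1·(+1.30 − (+1.354))/0.0592 = −0.912.
Balancing electrons gives Co3+(aq) + Cu(s) → Co2+(aq) + Cu+(aq); thus Q = ([Co2+(aq)]·[Cu+(aq)]) / [Co3+(aq)].
Substituting the known concentrations and solving, log [Cu+(aq)] = −2.556 and [Cu+(aq)] = 0.0028 M.

0.0028 M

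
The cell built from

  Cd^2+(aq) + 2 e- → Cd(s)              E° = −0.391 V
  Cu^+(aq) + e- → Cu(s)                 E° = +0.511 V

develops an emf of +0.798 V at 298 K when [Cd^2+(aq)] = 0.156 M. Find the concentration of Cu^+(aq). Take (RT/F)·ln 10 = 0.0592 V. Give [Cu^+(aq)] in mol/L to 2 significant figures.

Cu⁺/Cu is the cathode (higher E°); E°cell = +0.511 − (−0.391) = +0.902 V with n = 2.
Since E = E° − (0.0592/n)·log Q, log Q = n(E° − E)/0.0592 = 3.514.
For 2 Cu^+(aq) + Cd(s) → 2 Cu(s) + Cd^2+(aq), the reaction quotient is Q = [Cd^2+(aq)] / [Cu^+(aq)]^2.
Substituting the known concentrations and solving, log [Cu^+(aq)] = −2.160 and [Cu^+(aq)] = 0.0069 M.

0.0069 M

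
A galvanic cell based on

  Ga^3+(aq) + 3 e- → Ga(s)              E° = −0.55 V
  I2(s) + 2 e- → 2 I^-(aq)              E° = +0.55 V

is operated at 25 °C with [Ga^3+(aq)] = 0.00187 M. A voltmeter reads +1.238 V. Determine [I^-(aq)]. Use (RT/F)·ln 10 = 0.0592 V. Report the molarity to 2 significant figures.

0.038 M

I₂/I⁻ is the cathode (higher E°); E°cell = +0.55 − (−0.55) = +1.10 V with n = 6.
From the Nernst equation, log Q = n(E° − E)/0.0592 = 6·(+1.10 − (+1.238))/0.0592 = −13.986.
The balanced reaction is 3 I2(s) + 2 Ga(s) → 6 I^-(aq) + 2 Ga^3+(aq), so Q = [I^-(aq)]^6·[Ga^3+(aq)]^2.
Isolating [I^-(aq)] in Q = 10^{−13.986} yields log [I^-(aq)] = −1.422, i.e. 0.038 M.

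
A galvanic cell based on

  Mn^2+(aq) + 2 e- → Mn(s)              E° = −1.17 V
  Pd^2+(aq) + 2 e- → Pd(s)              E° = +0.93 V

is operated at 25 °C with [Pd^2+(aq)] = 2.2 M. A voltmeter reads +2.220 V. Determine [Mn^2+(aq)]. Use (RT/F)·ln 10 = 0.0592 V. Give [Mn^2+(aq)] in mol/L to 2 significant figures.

The Pd²⁺/Pd couple has the larger reduction potential, so it is the cathode: E°cell = +0.93 − (−1.17) = +2.10 V and n = 2.
Rearranging E = E° − (0.0592/n)·log Q gives log Q = 2(+2.10 − (+2.220))/0.0592 = −4.054.
The balanced reaction is Pd^2+(aq) + Mn(s) → Pd(s) + Mn^2+(aq), so Q = [Mn^2+(aq)] / [Pd^2+(aq)].
Isolating [Mn^2+(aq)] in Q = 10^{−4.054} yields log [Mn^2+(aq)] = −3.712, i.e. 0.00019 M.

0.00019 M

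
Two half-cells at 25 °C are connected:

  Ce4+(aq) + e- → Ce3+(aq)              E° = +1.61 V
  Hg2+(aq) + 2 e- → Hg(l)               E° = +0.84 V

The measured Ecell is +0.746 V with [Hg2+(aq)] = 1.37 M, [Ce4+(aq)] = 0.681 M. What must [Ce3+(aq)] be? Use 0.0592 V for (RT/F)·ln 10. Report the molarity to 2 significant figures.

1.5 M

With Ce⁴⁺/Ce³⁺ at the cathode and Hg²⁺/Hg at the anode, E°cell = +1.61 − (+0.84) = +0.77 V (n = 2).
Rearranging E = E° − (0.0592/n)·log Q gives log Q = 2(+0.77 − (+0.746))/0.0592 = 0.811.
For 2 Ce4+(aq) + Hg(l) → 2 Ce3+(aq) + Hg2+(aq), the reaction quotient is Q = ([Ce3+(aq)]^2·[Hg2+(aq)]) / [Ce4+(aq)]^2.
Solving for the unknown gives log [Ce3+(aq)] = 0.170, so [Ce3+(aq)] ≈ 1.5 M.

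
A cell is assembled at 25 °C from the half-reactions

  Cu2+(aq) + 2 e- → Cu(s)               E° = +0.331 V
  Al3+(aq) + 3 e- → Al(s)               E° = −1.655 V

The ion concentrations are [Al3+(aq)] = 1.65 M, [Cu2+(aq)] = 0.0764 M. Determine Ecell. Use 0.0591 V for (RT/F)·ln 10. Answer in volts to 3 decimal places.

+1.949 V

Since E°(Cu²⁺/Cu) > E°(Al³⁺/Al), Cu²⁺/Cu serves as the cathode.
E°cell = +0.331 − (−1.655) = +1.986 V, with n = 6 electrons transferred.
The balanced reaction is 3 Cu2+(aq) + 2 Al(s) → 3 Cu(s) + 2 Al3+(aq), so Q = [Al3+(aq)]^2 / [Cu2+(aq)]^3 = 6.11×10^3 and log Q = 3.786.
E = E° − (0.0591/n)·log Q = +1.986 − (0.0591/6)(3.786) = +1.949 V.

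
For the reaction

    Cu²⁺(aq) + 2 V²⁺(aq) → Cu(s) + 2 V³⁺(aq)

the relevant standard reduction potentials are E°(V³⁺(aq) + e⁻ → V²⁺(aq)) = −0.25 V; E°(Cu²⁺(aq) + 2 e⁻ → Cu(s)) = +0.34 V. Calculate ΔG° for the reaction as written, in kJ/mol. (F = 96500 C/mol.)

In the reaction as written Cu²⁺(aq) is reduced, so the Cu²⁺/Cu couple is the cathode and V³⁺/V²⁺ is the anode.
E°cell = +0.34 − (−0.25) = +0.59 V; balancing electrons gives n = 2.
ΔG° = −nFE°cell = −(2)(96500)(+0.59) J/mol = −114 kJ/mol.

−114 kJ/mol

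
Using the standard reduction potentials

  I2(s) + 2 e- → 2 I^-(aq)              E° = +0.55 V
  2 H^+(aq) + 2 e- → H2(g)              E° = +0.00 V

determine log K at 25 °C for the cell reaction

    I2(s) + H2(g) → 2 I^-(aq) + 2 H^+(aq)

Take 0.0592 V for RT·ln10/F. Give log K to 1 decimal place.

log K = 18.6

The I₂/I⁻ couple is reduced (cathode); E°cell = +0.55 − (+0.00) = +0.55 V with n = 2.
At equilibrium E = 0, so log K = nE°cell / 0.0592 = (2)(+0.55) / 0.0592 = 18.6.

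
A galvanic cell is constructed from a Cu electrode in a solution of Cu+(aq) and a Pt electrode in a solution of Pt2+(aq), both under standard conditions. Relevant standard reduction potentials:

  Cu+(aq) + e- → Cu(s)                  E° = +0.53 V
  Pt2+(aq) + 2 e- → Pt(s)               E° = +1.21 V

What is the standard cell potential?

+0.68 V

Of the two couples in this cell, the one with the more positive reduction potential is reduced at the cathode: here that is Pt²⁺/Pt (+1.21 V); Cu⁺/Cu (+0.53 V) is the anode.
E°cell = E°(cathode) − E°(anode) = +1.21 − (+0.53) = +0.68 V.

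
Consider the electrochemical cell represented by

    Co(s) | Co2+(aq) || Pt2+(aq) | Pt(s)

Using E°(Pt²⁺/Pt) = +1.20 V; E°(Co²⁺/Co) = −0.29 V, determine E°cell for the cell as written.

+1.49 V

By convention the left-hand electrode in cell notation is the anode (oxidation) and the right-hand electrode is the cathode (reduction).
E°cell = E°(right) − E°(left) = +1.20 − (−0.29) = +1.49 V.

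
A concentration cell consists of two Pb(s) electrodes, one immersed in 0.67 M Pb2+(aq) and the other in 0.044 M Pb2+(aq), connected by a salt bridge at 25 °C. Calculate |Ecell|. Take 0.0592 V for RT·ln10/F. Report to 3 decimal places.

0.035 V

For a concentration cell E°cell = 0, since both electrodes use the same couple.
The compartment with the higher Pb2+(aq) concentration (0.67 M) acts as the cathode; ions are reduced there and produced at the dilute (0.044 M) anode.
With n = 2, Ecell = −(0.0592/2)·log([dilute]/[conc]) = −(0.0592/2)·log(0.044/0.67) = +0.035 V.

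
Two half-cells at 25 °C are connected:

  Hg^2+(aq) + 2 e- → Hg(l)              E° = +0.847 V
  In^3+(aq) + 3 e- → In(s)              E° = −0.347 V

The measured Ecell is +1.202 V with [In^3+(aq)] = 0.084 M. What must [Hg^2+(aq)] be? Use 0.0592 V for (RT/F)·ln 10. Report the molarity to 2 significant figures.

The Hg²⁺/Hg couple has the larger reduction potential, so it is the cathode: E°cell = +0.847 − (−0.347) = +1.194 V and n = 6.
Rearranging E = E° − (0.0592/n)·log Q gives log Q = 6(+1.194 − (+1.202))/0.0592 = −0.811.
Balancing electrons gives 3 Hg^2+(aq) + 2 In(s) → 3 Hg(l) + 2 In^3+(aq); thus Q = [In^3+(aq)]^2 / [Hg^2+(aq)]^3.
Solving for the unknown gives log [Hg^2+(aq)] = −0.447, so [Hg^2+(aq)] ≈ 0.36 M.

0.36 M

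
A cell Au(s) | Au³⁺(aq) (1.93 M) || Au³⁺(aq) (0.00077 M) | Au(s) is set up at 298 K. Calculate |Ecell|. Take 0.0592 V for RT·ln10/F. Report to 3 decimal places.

0.067 V

For a concentration cell E°cell = 0, since both electrodes use the same couple.
The compartment with the higher Au³⁺(aq) concentration (1.93 M) acts as the cathode; ions are reduced there and produced at the dilute (0.00077 M) anode.
With n = 3, Ecell = −(0.0592/3)·log([dilute]/[conc]) = −(0.0592/3)·log(0.00077/1.93) = +0.067 V.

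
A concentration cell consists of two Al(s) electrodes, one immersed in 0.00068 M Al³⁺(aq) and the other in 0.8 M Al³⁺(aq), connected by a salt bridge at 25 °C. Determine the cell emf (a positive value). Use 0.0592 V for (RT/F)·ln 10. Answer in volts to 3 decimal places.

0.061 V

For a concentration cell E°cell = 0, since both electrodes use the same couple.
The compartment with the higher Al³⁺(aq) concentration (0.8 M) acts as the cathode; ions are reduced there and produced at the dilute (0.00068 M) anode.
With n = 3, Ecell = −(0.0592/3)·log([dilute]/[conc]) = −(0.0592/3)·log(0.00068/0.8) = +0.061 V.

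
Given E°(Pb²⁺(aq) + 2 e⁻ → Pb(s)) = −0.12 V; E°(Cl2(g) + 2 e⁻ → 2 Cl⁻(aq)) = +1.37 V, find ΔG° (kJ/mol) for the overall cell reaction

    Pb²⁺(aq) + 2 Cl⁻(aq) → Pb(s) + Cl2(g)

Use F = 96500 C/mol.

+288 kJ/mol

In the reaction as written Pb²⁺(aq) is reduced, so the Pb²⁺/Pb couple is the cathode and Cl₂/Cl⁻ is the anode.
E°cell = −0.12 − (+1.37) = −1.49 V; balancing electrons gives n = 2.
ΔG° = −nFE°cell = −(2)(96500)(−1.49) J/mol = +288 kJ/mol.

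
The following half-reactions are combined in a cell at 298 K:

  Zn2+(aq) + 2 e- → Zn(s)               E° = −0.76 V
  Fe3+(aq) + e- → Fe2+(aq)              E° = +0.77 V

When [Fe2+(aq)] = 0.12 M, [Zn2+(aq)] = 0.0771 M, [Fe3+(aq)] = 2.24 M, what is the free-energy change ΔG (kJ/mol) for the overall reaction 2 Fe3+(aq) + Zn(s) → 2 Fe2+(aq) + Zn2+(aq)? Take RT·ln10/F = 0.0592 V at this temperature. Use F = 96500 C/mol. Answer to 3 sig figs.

The standard cell potential is +0.77 − (−0.76) = +1.53 V, with n = 2 electrons in the balanced equation.
The reaction quotient is ([Fe2+(aq)]^2·[Zn2+(aq)]) / [Fe3+(aq)]^2 = 0.000221; by Nernst, E = +1.53 − (0.0592/2)(−3.655) = +1.6382 V.
ΔG = −nFE = −(2)(96500)(+1.6382) J/mol = −316 kJ/mol.

−316 kJ/mol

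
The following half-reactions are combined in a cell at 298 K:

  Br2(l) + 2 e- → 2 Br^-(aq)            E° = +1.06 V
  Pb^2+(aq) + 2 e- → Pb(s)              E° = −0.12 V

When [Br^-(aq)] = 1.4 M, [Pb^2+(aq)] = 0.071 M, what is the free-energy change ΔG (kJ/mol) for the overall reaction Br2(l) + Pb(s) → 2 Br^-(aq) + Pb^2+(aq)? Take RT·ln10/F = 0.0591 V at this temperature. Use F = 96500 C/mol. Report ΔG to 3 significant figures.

−233 kJ/mol

E°cell = +1.06 − (−0.12) = +1.18 V; the balanced reaction transfers n = 2 electrons.
Here Q = [Br^-(aq)]^2·[Pb^2+(aq)] = 0.139 (log Q = −0.856), giving E = +1.18 − (0.0591/2)·(−0.856) = +1.2053 V.
ΔG = −nFE = −(2)(96500)(+1.2053) J/mol = −233 kJ/mol.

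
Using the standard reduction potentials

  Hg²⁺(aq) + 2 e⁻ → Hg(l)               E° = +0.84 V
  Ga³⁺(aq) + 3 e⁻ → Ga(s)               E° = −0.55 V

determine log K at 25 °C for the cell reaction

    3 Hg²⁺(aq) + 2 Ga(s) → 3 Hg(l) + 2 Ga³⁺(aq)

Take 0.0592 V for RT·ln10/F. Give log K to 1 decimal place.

The Hg²⁺/Hg couple is reduced (cathode); E°cell = +0.84 − (−0.55) = +1.39 V with n = 6.
At equilibrium E = 0, so log K = nE°cell / 0.0592 = (6)(+1.39) / 0.0592 = 140.9.

log K = 140.9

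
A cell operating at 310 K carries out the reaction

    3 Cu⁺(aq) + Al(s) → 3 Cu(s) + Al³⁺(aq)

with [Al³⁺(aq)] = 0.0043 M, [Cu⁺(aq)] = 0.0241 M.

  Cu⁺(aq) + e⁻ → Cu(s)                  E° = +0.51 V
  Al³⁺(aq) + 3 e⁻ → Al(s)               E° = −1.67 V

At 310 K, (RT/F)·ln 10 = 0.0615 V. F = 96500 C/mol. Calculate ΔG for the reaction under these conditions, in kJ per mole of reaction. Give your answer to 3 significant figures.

E°cell = +0.51 − (−1.67) = +2.18 V; the balanced reaction transfers n = 3 electrons.
The reaction quotient is [Al³⁺(aq)] / [Cu⁺(aq)]^3 = 307; by Nernst, E = +2.18 − (0.0615/3)(2.487) = +2.1290 V.
Then ΔG = −nFE = −3 × 96500 × +2.1290 J/mol = −616 kJ/mol.

−616 kJ/mol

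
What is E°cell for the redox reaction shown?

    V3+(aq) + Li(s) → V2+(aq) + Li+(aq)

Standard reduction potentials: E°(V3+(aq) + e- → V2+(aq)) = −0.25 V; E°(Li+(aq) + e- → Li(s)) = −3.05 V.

+2.80 V

V3+(aq) gains electrons, so the V³⁺/V²⁺ couple is the cathode; the Li⁺/Li couple is the anode.
E°cell = E°(cathode) − E°(anode) = −0.25 − (−3.05) = +2.80 V.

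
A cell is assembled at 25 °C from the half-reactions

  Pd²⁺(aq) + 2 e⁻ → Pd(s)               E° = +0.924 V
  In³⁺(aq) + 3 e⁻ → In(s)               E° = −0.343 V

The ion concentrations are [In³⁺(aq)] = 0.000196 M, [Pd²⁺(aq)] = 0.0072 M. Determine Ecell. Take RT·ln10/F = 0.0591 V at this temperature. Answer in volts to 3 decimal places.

+1.277 V

Since E°(Pd²⁺/Pd) > E°(In³⁺/In), Pd²⁺/Pd serves as the cathode.
E°cell = E°cat − E°an = +0.924 − (−0.343) = +1.267 V; n = 6.
For the overall reaction 3 Pd²⁺(aq) + 2 In(s) → 3 Pd(s) + 2 In³⁺(aq), Q = [In³⁺(aq)]^2 / [Pd²⁺(aq)]^3 = 0.103, giving log Q = −0.987.
Applying E = E° − (RT ln10/nF)·log Q gives +1.267 − (0.0591/6)(−0.987) = +1.277 V.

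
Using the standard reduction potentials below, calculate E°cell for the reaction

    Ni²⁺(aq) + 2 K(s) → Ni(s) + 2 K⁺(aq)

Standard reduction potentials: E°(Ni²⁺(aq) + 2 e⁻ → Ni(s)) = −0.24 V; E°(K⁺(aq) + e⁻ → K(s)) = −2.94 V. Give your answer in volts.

+2.70 V

Ni²⁺(aq) gains electrons, so the Ni²⁺/Ni couple is the cathode; the K⁺/K couple is the anode.
E°cell = E°(cathode) − E°(anode) = −0.24 − (−2.94) = +2.70 V.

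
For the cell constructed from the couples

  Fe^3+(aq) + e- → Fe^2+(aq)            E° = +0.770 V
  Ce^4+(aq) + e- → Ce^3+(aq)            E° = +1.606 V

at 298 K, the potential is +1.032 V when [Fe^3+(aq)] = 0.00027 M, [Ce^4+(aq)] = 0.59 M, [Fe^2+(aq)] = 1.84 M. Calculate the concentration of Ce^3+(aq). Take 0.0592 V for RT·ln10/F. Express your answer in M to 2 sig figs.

2.0 M

Ce⁴⁺/Ce³⁺ is the cathode (higher E°); E°cell = +1.606 − (+0.770) = +0.836 V with n = 1.
Since E = E° − (0.0592/n)·log Q, log Q = n(E° − E)/0.0592 = −3.311.
The balanced reaction is Ce^4+(aq) + Fe^2+(aq) → Ce^3+(aq) + Fe^3+(aq), so Q = ([Ce^3+(aq)]·[Fe^3+(aq)]) / ([Ce^4+(aq)]·[Fe^2+(aq)]).
Substituting the known concentrations and solving, log [Ce^3+(aq)] = 0.293 and [Ce^3+(aq)] = 2.0 M.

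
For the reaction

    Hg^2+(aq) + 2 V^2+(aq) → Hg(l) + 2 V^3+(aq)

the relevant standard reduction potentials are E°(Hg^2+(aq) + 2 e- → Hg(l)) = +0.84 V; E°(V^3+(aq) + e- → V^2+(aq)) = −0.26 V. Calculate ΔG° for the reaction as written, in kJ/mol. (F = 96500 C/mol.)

−212 kJ/mol

In the reaction as written Hg^2+(aq) is reduced, so the Hg²⁺/Hg couple is the cathode and V³⁺/V²⁺ is the anode.
E°cell = +0.84 − (−0.26) = +1.10 V; balancing electrons gives n = 2.
ΔG° = −nFE°cell = −(2)(96500)(+1.10) J/mol = −212 kJ/mol.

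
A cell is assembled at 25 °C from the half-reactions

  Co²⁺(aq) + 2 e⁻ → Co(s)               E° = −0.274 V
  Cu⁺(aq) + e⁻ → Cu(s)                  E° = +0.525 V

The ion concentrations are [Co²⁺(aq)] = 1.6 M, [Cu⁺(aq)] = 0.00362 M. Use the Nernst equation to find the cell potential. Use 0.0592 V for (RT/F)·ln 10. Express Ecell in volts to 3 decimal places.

Since E°(Cu⁺/Cu) > E°(Co²⁺/Co), Cu⁺/Cu serves as the cathode.
E°cell = E°cat − E°an = +0.525 − (−0.274) = +0.799 V; n = 2.
For the overall reaction 2 Cu⁺(aq) + Co(s) → 2 Cu(s) + Co²⁺(aq), Q = [Co²⁺(aq)] / [Cu⁺(aq)]^2 = 1.22×10^5, giving log Q = 5.087.
E = E° − (0.0592/n)·log Q = +0.799 − (0.0592/2)(5.087) = +0.648 V.

+0.648 V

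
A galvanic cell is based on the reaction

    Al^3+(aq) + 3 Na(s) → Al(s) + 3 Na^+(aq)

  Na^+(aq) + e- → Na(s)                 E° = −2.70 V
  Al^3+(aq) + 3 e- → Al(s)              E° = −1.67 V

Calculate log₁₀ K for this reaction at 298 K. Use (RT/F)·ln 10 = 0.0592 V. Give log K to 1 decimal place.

The Al³⁺/Al couple is reduced (cathode); E°cell = −1.67 − (−2.70) = +1.03 V with n = 3.
At equilibrium E = 0, so log K = nE°cell / 0.0592 = (3)(+1.03) / 0.0592 = 52.2.

log K = 52.2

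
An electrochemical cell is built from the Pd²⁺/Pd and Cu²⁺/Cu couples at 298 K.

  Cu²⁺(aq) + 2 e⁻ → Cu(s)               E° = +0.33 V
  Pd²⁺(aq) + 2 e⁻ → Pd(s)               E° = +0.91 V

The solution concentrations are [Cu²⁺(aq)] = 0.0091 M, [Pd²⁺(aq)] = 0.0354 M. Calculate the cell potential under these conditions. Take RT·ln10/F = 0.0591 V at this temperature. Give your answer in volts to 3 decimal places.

Since E°(Pd²⁺/Pd) > E°(Cu²⁺/Cu), Pd²⁺/Pd serves as the cathode.
E°cell = E°cat − E°an = +0.91 − (+0.33) = +0.58 V; n = 2.
The balanced reaction is Pd²⁺(aq) + Cu(s) → Pd(s) + Cu²⁺(aq), so Q = [Cu²⁺(aq)] / [Pd²⁺(aq)] = 0.257 and log Q = −0.590.
E = E° − (0.0591/n)·log Q = +0.58 − (0.0591/2)(−0.590) = +0.597 V.

+0.597 V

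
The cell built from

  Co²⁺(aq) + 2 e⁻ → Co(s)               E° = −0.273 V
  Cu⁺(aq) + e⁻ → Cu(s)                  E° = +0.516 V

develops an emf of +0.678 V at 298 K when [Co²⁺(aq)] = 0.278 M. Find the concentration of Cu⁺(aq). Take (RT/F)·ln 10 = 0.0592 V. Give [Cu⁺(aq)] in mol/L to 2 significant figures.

0.0070 M

Cu⁺/Cu is the cathode (higher E°); E°cell = +0.516 − (−0.273) = +0.789 V with n = 2.
Since E = E° − (0.0592/n)·log Q, log Q = n(E° − E)/0.0592 = 3.750.
For 2 Cu⁺(aq) + Co(s) → 2 Cu(s) + Co²⁺(aq), the reaction quotient is Q = [Co²⁺(aq)] / [Cu⁺(aq)]^2.
Isolating [Cu⁺(aq)] in Q = 10^{3.750} yields log [Cu⁺(aq)] = −2.153, i.e. 0.0070 M.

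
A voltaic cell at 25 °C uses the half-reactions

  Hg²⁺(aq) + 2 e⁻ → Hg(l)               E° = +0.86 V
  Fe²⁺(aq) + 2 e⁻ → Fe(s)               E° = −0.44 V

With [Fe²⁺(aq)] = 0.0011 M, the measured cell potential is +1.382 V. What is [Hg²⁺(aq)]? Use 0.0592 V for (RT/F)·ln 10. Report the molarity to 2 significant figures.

With Hg²⁺/Hg at the cathode and Fe²⁺/Fe at the anode, E°cell = +0.86 − (−0.44) = +1.30 V (n = 2).
From the Nernst equation, log Q = n(E° − E)/0.0592 = 2·(+1.30 − (+1.382))/0.0592 = −2.770.
Balancing electrons gives Hg²⁺(aq) + Fe(s) → Hg(l) + Fe²⁺(aq); thus Q = [Fe²⁺(aq)] / [Hg²⁺(aq)].
Isolating [Hg²⁺(aq)] in Q = 10^{−2.770} yields log [Hg²⁺(aq)] = −0.189, i.e. 0.65 M.

0.65 M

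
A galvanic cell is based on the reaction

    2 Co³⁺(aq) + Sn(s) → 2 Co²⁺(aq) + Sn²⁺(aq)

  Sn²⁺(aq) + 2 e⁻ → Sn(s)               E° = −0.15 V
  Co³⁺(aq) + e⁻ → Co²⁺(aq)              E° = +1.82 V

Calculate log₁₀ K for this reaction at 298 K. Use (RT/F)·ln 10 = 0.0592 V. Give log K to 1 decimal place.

The Co³⁺/Co²⁺ couple is reduced (cathode); E°cell = +1.82 − (−0.15) = +1.97 V with n = 2.
At equilibrium E = 0, so log K = nE°cell / 0.0592 = (2)(+1.97) / 0.0592 = 66.6.

log K = 66.6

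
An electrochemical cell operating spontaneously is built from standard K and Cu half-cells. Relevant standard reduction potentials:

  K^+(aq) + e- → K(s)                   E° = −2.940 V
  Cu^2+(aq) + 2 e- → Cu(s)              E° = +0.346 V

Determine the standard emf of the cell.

+3.286 V

The Cu²⁺/Cu couple has the higher E°, so Cu ion is reduced (cathode) and K is oxidized (anode).
E°cell = E°(cathode) − E°(anode) = +0.346 − (−2.940) = +3.286 V.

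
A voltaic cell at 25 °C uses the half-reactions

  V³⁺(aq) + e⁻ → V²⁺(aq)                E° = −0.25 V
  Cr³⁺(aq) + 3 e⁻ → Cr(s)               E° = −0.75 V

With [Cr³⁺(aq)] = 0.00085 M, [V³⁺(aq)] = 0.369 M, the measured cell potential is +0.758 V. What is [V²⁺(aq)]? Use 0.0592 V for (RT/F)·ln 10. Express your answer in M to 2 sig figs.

V³⁺/V²⁺ is the cathode (higher E°); E°cell = −0.25 − (−0.75) = +0.50 V with n = 3.
Since E = E° − (0.0592/n)·log Q, log Q = n(E° − E)/0.0592 = −13.074.
The balanced reaction is 3 V³⁺(aq) + Cr(s) → 3 V²⁺(aq) + Cr³⁺(aq), so Q = ([V²⁺(aq)]^3·[Cr³⁺(aq)]) / [V³⁺(aq)]^3.
Isolating [V²⁺(aq)] in Q = 10^{−13.074} yields log [V²⁺(aq)] = −3.767, i.e. 0.00017 M.

0.00017 M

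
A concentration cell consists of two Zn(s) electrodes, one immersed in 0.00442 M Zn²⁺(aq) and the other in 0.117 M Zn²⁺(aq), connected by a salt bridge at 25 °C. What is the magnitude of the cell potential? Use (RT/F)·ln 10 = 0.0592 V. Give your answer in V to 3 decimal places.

0.042 V

For a concentration cell E°cell = 0, since both electrodes use the same couple.
The compartment with the higher Zn²⁺(aq) concentration (0.117 M) acts as the cathode; ions are reduced there and produced at the dilute (0.00442 M) anode.
With n = 2, Ecell = −(0.0592/2)·log([dilute]/[conc]) = −(0.0592/2)·log(0.00442/0.117) = +0.042 V.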